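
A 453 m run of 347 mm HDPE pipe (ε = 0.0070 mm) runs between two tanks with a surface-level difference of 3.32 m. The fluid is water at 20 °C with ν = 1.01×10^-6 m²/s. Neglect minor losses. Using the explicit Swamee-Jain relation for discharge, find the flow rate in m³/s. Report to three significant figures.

Q ≈ 0.187 m³/s

Swamee-Jain (Type II): Q = -0.965·√(gD⁵h_f/L)·ln[ε/(3.7D) + √(3.17ν²L/(gD³h_f))]
√(gD⁵h_f/L) = √(9.81·0.347⁵·3.32/453) = 0.01902
ε/(3.7D) = 5.45×10^-6; √(3.17ν²L/(gD³h_f)) = 3.28×10^-5
Q = -0.965·0.01902·ln(3.826×10^-5) = 0.1867 m³/s
Check: V = 1.97 m/s, Re = 6.78×10^5, f = 0.01279, h_f = 3.31 m ≈ 3.32 m ✓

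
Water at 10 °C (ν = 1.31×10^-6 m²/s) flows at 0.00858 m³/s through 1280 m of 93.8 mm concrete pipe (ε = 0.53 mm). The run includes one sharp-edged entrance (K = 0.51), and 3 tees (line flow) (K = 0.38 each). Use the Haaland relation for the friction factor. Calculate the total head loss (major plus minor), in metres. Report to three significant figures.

H_L ≈ 34.9 m

V = 4Q/(πD²) = 1.242 m/s; V²/2g = 0.07858 m
Re = 8.89×10^4, ε/D = 0.00565 → f = 0.03247 (Haaland)
Major: h_f = f(L/D)·V²/2g = 0.03247·13646·0.07858 = 34.82 m
Minor: ΣK = 1.65; h_m = ΣK·V²/2g = 0.1296 m
Total H_L = 34.82 + 0.1296 = 34.95 m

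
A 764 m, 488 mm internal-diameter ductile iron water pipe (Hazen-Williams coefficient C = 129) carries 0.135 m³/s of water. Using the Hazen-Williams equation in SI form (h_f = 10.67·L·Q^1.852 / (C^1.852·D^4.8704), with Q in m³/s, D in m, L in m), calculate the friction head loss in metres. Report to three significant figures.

h_f = 10.67·764·0.135^1.852 / (129^1.852·0.488^4.8704) = 0.8116 m

h_f ≈ 0.812 m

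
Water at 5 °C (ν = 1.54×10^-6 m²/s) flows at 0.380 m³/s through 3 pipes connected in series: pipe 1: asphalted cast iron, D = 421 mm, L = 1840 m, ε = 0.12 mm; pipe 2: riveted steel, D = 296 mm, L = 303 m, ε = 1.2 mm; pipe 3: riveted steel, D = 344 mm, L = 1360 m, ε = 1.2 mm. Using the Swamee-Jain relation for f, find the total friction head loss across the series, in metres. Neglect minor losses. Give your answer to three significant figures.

H ≈ 165 m

Pipe 1: V = 2.730 m/s, Re = 7.46×10^5, ε/D = 2.85×10^-4, f = 0.01585, h_1 = f(L/D)V²/2g = 26.31 m
Pipe 2: V = 5.522 m/s, Re = 1.06×10^6, ε/D = 0.00405, f = 0.02869, h_2 = f(L/D)V²/2g = 45.65 m
Pipe 3: V = 4.089 m/s, Re = 9.13×10^5, ε/D = 0.00349, f = 0.02751, h_3 = f(L/D)V²/2g = 92.68 m
Series → Q common, losses add: H = Σh = 164.6 m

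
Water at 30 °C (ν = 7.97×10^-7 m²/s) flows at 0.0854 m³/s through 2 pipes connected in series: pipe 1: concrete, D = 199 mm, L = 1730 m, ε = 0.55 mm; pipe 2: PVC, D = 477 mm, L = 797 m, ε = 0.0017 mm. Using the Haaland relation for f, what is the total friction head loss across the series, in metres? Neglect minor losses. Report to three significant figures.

Pipe 1: V = 2.746 m/s, Re = 6.86×10^5, ε/D = 0.00276, f = 0.02581, h_1 = f(L/D)V²/2g = 86.23 m
Pipe 2: V = 0.4779 m/s, Re = 2.86×10^5, ε/D = 3.56×10^-6, f = 0.01450, h_2 = f(L/D)V²/2g = 0.2820 m
Series → Q common, losses add: H = Σh = 86.51 m

H ≈ 86.5 m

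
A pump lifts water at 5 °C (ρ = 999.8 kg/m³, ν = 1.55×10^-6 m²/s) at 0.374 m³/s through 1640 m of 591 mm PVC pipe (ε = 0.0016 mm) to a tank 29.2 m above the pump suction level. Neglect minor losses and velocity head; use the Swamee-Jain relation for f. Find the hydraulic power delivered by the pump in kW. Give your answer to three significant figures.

V = 4Q/(πD²) = 1.363 m/s; Re = 5.20×10^5; ε/D = 2.71×10^-6; f = 0.01305
h_f = f(L/D)V²/2g = 3.429 m
Total head H = z + h_f = 29.2 + 3.429 = 32.63 m
P_hyd = ρgQH = 999.8·9.81·0.374·32.63 = 119.7 kW

P_hyd ≈ 120 kW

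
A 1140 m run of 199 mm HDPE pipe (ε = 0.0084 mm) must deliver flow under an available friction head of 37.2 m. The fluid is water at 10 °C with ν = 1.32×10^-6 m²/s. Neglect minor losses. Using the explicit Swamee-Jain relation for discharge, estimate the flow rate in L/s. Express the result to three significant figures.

Q ≈ 94.1 L/s

Swamee-Jain (Type II): Q = -0.965·√(gD⁵h_f/L)·ln[ε/(3.7D) + √(3.17ν²L/(gD³h_f))]
√(gD⁵h_f/L) = √(9.81·0.199⁵·37.2/1140) = 0.009995
ε/(3.7D) = 1.14×10^-5; √(3.17ν²L/(gD³h_f)) = 4.68×10^-5
Q = -0.965·0.009995·ln(5.820×10^-5) = 0.09406 m³/s
Check: V = 3.02 m/s, Re = 4.56×10^5, f = 0.01392, h_f = 37.2 m ≈ 37.2 m ✓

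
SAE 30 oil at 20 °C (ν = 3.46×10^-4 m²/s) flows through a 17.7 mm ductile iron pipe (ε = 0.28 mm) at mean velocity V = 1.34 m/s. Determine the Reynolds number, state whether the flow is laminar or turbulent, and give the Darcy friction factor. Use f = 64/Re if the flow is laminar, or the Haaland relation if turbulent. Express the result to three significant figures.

Re ≈ 68.5; laminar; f = 64/Re ≈ 0.934

Re = VD/ν = 1.340·0.0177/3.46×10^-4 = 68.5
Re < 2300 → laminar → f = 64/Re = 0.9336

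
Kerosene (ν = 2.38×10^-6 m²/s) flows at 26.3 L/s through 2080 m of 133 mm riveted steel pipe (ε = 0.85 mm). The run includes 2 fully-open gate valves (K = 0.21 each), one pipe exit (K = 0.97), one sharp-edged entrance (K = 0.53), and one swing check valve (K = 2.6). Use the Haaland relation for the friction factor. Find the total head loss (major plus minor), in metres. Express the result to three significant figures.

V = 4Q/(πD²) = 1.893 m/s; V²/2g = 0.1827 m
Re = 1.06×10^5, ε/D = 0.00639 → f = 0.03351 (Haaland)
Major: h_f = f(L/D)·V²/2g = 0.03351·15639·0.1827 = 95.73 m
Minor: ΣK = 4.52; h_m = ΣK·V²/2g = 0.8256 m
Total H_L = 95.73 + 0.8256 = 96.56 m

H_L ≈ 96.6 m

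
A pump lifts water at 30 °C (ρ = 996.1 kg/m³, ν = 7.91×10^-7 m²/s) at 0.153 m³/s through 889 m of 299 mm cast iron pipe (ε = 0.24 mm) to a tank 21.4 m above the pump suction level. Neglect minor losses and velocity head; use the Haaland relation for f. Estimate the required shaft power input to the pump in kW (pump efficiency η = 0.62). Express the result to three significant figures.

V = 4Q/(πD²) = 2.179 m/s; Re = 8.24×10^5; ε/D = 8.03×10^-4; f = 0.01904
h_f = f(L/D)V²/2g = 13.70 m
Total head H = z + h_f = 21.4 + 13.70 = 35.10 m
P_hyd = ρgQH = 996.1·9.81·0.153·35.10 = 52.48 kW
P_shaft = P_hyd/η = 52.48/0.62 = 84.64 kW

P_shaft ≈ 84.6 kW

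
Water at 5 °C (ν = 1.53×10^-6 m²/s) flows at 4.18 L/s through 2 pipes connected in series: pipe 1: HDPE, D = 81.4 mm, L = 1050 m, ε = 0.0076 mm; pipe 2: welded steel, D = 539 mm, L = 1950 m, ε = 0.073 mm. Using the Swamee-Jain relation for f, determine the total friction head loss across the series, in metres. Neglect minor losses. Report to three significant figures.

Pipe 1: V = 0.8032 m/s, Re = 4.27×10^4, ε/D = 9.34×10^-5, f = 0.02186, h_1 = f(L/D)V²/2g = 9.274 m
Pipe 2: V = 0.01832 m/s, Re = 6450, ε/D = 1.35×10^-4, f = 0.03527, h_2 = f(L/D)V²/2g = 0.002182 m
Series → Q common, losses add: H = Σh = 9.276 m

H ≈ 9.28 m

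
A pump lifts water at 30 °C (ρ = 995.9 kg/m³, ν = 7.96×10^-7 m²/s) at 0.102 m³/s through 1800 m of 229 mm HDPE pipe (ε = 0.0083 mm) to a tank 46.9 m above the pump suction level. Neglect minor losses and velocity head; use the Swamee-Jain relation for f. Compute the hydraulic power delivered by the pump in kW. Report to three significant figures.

P_hyd ≈ 78.5 kW

V = 4Q/(πD²) = 2.477 m/s; Re = 7.12×10^5; ε/D = 3.62×10^-5; f = 0.01298
h_f = f(L/D)V²/2g = 31.88 m
Total head H = z + h_f = 46.9 + 31.88 = 78.78 m
P_hyd = ρgQH = 995.9·9.81·0.102·78.78 = 78.51 kW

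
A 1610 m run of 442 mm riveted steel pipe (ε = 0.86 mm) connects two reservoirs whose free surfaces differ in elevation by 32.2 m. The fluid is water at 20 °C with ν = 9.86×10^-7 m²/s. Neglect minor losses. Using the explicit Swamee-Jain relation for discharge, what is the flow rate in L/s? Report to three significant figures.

Q ≈ 418 L/s

Swamee-Jain (Type II): Q = -0.965·√(gD⁵h_f/L)·ln[ε/(3.7D) + √(3.17ν²L/(gD³h_f))]
√(gD⁵h_f/L) = √(9.81·0.442⁵·32.2/1610) = 0.05753
ε/(3.7D) = 5.26×10^-4; √(3.17ν²L/(gD³h_f)) = 1.35×10^-5
Q = -0.965·0.05753·ln(5.394×10^-4) = 0.4178 m³/s
Check: V = 2.72 m/s, Re = 1.22×10^6, f = 0.02347, h_f = 32.3 m ≈ 32.2 m ✓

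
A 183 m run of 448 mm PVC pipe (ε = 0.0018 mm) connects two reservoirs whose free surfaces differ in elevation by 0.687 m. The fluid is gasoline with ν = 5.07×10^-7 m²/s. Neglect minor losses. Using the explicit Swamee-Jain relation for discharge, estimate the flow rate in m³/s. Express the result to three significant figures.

Swamee-Jain (Type II): Q = -0.965·√(gD⁵h_f/L)·ln[ε/(3.7D) + √(3.17ν²L/(gD³h_f))]
√(gD⁵h_f/L) = √(9.81·0.448⁵·0.687/183) = 0.02578
ε/(3.7D) = 1.09×10^-6; √(3.17ν²L/(gD³h_f)) = 1.57×10^-5
Q = -0.965·0.02578·ln(1.677×10^-5) = 0.2735 m³/s
Check: V = 1.74 m/s, Re = 1.53×10^6, f = 0.01095, h_f = 0.686 m ≈ 0.687 m ✓

Q ≈ 0.274 m³/s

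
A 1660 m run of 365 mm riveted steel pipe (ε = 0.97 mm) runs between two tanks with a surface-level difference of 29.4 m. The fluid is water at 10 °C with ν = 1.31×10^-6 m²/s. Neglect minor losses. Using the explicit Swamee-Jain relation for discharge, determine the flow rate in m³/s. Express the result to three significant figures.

Q ≈ 0.233 m³/s

Swamee-Jain (Type II): Q = -0.965·√(gD⁵h_f/L)·ln[ε/(3.7D) + √(3.17ν²L/(gD³h_f))]
√(gD⁵h_f/L) = √(9.81·0.365⁵·29.4/1660) = 0.03355
ε/(3.7D) = 7.18×10^-4; √(3.17ν²L/(gD³h_f)) = 2.54×10^-5
Q = -0.965·0.03355·ln(7.436×10^-4) = 0.2332 m³/s
Check: V = 2.23 m/s, Re = 6.21×10^5, f = 0.02563, h_f = 29.5 m ≈ 29.4 m ✓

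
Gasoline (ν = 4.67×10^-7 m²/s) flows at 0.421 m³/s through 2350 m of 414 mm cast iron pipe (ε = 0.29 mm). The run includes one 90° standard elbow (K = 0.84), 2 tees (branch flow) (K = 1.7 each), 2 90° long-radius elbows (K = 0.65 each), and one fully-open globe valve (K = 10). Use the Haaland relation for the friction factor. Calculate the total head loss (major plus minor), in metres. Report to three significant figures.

V = 4Q/(πD²) = 3.127 m/s; V²/2g = 0.4985 m
Re = 2.77×10^6, ε/D = 7.00×10^-4 → f = 0.01820 (Haaland)
Major: h_f = f(L/D)·V²/2g = 0.01820·5676·0.4985 = 51.51 m
Minor: ΣK = 15.5; h_m = ΣK·V²/2g = 7.747 m
Total H_L = 51.51 + 7.747 = 59.25 m

H_L ≈ 59.3 m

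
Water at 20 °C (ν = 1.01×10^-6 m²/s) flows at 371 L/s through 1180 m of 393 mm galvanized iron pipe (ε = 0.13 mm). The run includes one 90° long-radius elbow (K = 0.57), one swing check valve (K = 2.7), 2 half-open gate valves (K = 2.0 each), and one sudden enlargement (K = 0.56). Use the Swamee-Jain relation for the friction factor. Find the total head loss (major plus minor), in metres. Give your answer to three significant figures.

V = 4Q/(πD²) = 3.058 m/s; V²/2g = 0.4768 m
Re = 1.19×10^6, ε/D = 3.31×10^-4 → f = 0.01592 (Swamee-Jain)
Major: h_f = f(L/D)·V²/2g = 0.01592·3003·0.4768 = 22.79 m
Minor: ΣK = 7.83; h_m = ΣK·V²/2g = 3.733 m
Total H_L = 22.79 + 3.733 = 26.52 m

H_L ≈ 26.5 m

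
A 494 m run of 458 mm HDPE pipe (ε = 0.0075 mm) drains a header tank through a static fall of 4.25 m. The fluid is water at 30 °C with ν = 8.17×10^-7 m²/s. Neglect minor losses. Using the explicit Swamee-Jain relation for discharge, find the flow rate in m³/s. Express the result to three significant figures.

Swamee-Jain (Type II): Q = -0.965·√(gD⁵h_f/L)·ln[ε/(3.7D) + √(3.17ν²L/(gD³h_f))]
√(gD⁵h_f/L) = √(9.81·0.458⁵·4.25/494) = 0.04124
ε/(3.7D) = 4.43×10^-6; √(3.17ν²L/(gD³h_f)) = 1.62×10^-5
Q = -0.965·0.04124·ln(2.058×10^-5) = 0.4295 m³/s
Check: V = 2.61 m/s, Re = 1.46×10^6, f = 0.01139, h_f = 4.26 m ≈ 4.25 m ✓

Q ≈ 0.429 m³/s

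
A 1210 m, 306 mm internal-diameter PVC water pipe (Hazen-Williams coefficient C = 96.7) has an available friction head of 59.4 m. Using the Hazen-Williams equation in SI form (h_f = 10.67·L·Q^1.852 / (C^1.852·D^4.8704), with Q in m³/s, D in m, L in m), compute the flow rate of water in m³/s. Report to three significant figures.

Q ≈ 0.235 m³/s

Rearranging: Q = [h_f·C^1.852·D^4.8704 / (10.67·L)]^(1/1.852)
Q = [59.4·96.7^1.852·0.306^4.8704 / (10.67·1210)]^0.540 = 0.2350 m³/s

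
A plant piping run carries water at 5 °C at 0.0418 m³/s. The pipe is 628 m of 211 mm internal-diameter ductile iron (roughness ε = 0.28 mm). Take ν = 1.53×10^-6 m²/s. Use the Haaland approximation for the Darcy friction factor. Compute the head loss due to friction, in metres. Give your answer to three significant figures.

V = 4Q/(πD²) = 4·0.0418/(π·0.211²) = 1.195 m/s
Re = VD/ν = 1.195·0.211/1.53×10^-6 = 1.65×10^5 → turbulent
ε/D = 0.28/211 = 0.00133
Haaland: f = 0.02234
h_f = f(L/D)V²/(2g) = 0.02234·(628/0.211)·1.195²/(2·9.81) = 4.842 m

h_f ≈ 4.84 m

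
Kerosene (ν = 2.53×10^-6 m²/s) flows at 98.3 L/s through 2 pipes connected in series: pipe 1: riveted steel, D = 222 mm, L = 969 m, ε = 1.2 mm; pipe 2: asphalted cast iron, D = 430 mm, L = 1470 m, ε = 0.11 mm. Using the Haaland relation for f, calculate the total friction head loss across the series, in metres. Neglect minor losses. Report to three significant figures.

Pipe 1: V = 2.540 m/s, Re = 2.23×10^5, ε/D = 0.00541, f = 0.03153, h_1 = f(L/D)V²/2g = 45.24 m
Pipe 2: V = 0.6769 m/s, Re = 1.15×10^5, ε/D = 2.56×10^-4, f = 0.01858, h_2 = f(L/D)V²/2g = 1.484 m
Series → Q common, losses add: H = Σh = 46.72 m

H ≈ 46.7 m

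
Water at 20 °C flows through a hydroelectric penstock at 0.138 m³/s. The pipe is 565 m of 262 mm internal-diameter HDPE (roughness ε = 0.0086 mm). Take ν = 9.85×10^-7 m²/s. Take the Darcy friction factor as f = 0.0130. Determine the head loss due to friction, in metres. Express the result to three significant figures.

V = 4Q/(πD²) = 4·0.138/(π·0.262²) = 2.560 m/s
h_f = f(L/D)V²/(2g) = 0.01300·(565/0.262)·2.560²/(2·9.81) = 9.362 m

h_f ≈ 9.36 m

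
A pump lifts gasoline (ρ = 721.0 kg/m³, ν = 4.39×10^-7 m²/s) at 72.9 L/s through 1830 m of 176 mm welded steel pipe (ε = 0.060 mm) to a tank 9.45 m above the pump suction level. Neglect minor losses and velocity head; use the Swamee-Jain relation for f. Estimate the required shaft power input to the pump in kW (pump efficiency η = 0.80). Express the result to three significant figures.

P_shaft ≈ 55.2 kW

V = 4Q/(πD²) = 2.996 m/s; Re = 1.20×10^6; ε/D = 3.41×10^-4; f = 0.01600
h_f = f(L/D)V²/2g = 76.14 m
Total head H = z + h_f = 9.45 + 76.14 = 85.59 m
P_hyd = ρgQH = 721.0·9.81·0.0729·85.59 = 44.13 kW
P_shaft = P_hyd/η = 44.13/0.80 = 55.17 kW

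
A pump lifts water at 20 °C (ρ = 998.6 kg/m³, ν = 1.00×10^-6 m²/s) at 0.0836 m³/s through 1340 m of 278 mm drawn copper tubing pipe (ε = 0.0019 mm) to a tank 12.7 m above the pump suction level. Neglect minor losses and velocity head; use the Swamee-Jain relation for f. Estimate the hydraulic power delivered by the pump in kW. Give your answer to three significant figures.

V = 4Q/(πD²) = 1.377 m/s; Re = 3.83×10^5; ε/D = 6.83×10^-6; f = 0.01383
h_f = f(L/D)V²/2g = 6.446 m
Total head H = z + h_f = 12.7 + 6.446 = 19.15 m
P_hyd = ρgQH = 998.6·9.81·0.0836·19.15 = 15.68 kW

P_hyd ≈ 15.7 kW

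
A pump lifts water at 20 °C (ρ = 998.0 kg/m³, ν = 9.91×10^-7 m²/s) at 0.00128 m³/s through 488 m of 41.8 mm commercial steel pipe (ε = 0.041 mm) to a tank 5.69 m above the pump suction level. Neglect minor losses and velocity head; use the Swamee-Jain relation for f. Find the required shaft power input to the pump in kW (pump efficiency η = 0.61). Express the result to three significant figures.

V = 4Q/(πD²) = 0.9328 m/s; Re = 3.93×10^4; ε/D = 9.81×10^-4; f = 0.02497
h_f = f(L/D)V²/2g = 12.93 m
Total head H = z + h_f = 5.69 + 12.93 = 18.62 m
P_hyd = ρgQH = 998.0·9.81·0.00128·18.62 = 0.2333 kW
P_shaft = P_hyd/η = 0.2333/0.61 = 0.3825 kW

P_shaft ≈ 0.382 kW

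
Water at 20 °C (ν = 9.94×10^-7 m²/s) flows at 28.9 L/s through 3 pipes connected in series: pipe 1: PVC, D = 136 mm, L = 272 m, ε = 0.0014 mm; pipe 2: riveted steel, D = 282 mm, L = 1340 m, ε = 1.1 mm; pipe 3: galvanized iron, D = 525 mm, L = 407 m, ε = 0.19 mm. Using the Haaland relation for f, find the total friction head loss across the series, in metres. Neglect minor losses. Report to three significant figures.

H ≈ 7.44 m

Pipe 1: V = 1.989 m/s, Re = 2.72×10^5, ε/D = 1.03×10^-5, f = 0.01468, h_1 = f(L/D)V²/2g = 5.925 m
Pipe 2: V = 0.4627 m/s, Re = 1.31×10^5, ε/D = 0.00390, f = 0.02903, h_2 = f(L/D)V²/2g = 1.505 m
Pipe 3: V = 0.1335 m/s, Re = 7.05×10^4, ε/D = 3.62×10^-4, f = 0.02055, h_3 = f(L/D)V²/2g = 0.01447 m
Series → Q common, losses add: H = Σh = 7.444 m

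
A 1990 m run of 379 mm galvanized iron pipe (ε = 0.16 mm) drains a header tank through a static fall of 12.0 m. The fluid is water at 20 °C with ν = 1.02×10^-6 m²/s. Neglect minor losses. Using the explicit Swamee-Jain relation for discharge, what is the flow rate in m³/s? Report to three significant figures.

Q ≈ 0.183 m³/s

Swamee-Jain (Type II): Q = -0.965·√(gD⁵h_f/L)·ln[ε/(3.7D) + √(3.17ν²L/(gD³h_f))]
√(gD⁵h_f/L) = √(9.81·0.379⁵·12.0/1990) = 0.02151
ε/(3.7D) = 1.14×10^-4; √(3.17ν²L/(gD³h_f)) = 3.20×10^-5
Q = -0.965·0.02151·ln(1.461×10^-4) = 0.1833 m³/s
Check: V = 1.62 m/s, Re = 6.04×10^5, f = 0.01710, h_f = 12.1 m ≈ 12.0 m ✓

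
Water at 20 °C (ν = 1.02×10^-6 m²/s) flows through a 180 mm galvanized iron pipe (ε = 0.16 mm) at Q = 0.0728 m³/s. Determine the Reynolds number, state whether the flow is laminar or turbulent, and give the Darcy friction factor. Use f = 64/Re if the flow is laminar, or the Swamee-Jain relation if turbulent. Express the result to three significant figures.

Re ≈ 5.05×10^5; turbulent; f ≈ 0.0198

V = 4Q/(πD²) = 2.861 m/s
Re = VD/ν = 2.861·0.180/1.02×10^-6 = 5.05×10^5
Re > 4000 → turbulent; ε/D = 8.89×10^-4
Swamee-Jain: f = 0.01985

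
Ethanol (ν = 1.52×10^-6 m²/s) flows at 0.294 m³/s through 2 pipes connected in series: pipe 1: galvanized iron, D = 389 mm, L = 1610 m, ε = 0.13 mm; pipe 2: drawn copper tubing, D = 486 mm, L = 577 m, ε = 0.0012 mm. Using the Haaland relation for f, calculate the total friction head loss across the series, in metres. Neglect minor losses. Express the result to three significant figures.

Pipe 1: V = 2.474 m/s, Re = 6.33×10^5, ε/D = 3.34×10^-4, f = 0.01621, h_1 = f(L/D)V²/2g = 20.93 m
Pipe 2: V = 1.585 m/s, Re = 5.07×10^5, ε/D = 2.47×10^-6, f = 0.01306, h_2 = f(L/D)V²/2g = 1.985 m
Series → Q common, losses add: H = Σh = 22.91 m

H ≈ 22.9 m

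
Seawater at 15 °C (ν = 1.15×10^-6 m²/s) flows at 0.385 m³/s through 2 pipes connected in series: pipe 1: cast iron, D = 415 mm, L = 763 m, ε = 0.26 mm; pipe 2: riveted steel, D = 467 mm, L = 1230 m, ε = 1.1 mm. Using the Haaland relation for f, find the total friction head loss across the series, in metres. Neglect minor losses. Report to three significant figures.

Pipe 1: V = 2.846 m/s, Re = 1.03×10^6, ε/D = 6.27×10^-4, f = 0.01798, h_1 = f(L/D)V²/2g = 13.65 m
Pipe 2: V = 2.248 m/s, Re = 9.13×10^5, ε/D = 0.00236, f = 0.02468, h_2 = f(L/D)V²/2g = 16.74 m
Series → Q common, losses add: H = Σh = 30.39 m

H ≈ 30.4 m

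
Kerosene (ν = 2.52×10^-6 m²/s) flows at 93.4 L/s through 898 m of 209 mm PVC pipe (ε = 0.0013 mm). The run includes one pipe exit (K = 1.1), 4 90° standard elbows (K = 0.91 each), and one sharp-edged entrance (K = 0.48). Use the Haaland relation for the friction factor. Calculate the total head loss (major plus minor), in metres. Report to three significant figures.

V = 4Q/(πD²) = 2.722 m/s; V²/2g = 0.3778 m
Re = 2.26×10^5, ε/D = 6.22×10^-6 → f = 0.01518 (Haaland)
Major: h_f = f(L/D)·V²/2g = 0.01518·4297·0.3778 = 24.64 m
Minor: ΣK = 5.22; h_m = ΣK·V²/2g = 1.972 m
Total H_L = 24.64 + 1.972 = 26.61 m

H_L ≈ 26.6 m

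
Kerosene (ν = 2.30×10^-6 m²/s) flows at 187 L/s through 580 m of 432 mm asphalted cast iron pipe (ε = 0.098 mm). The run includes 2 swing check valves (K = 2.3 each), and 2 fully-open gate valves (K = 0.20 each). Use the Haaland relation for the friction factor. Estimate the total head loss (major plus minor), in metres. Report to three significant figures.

V = 4Q/(πD²) = 1.276 m/s; V²/2g = 0.08296 m
Re = 2.40×10^5, ε/D = 2.27×10^-4 → f = 0.01668 (Haaland)
Major: h_f = f(L/D)·V²/2g = 0.01668·1343·0.08296 = 1.858 m
Minor: ΣK = 5.00; h_m = ΣK·V²/2g = 0.4148 m
Total H_L = 1.858 + 0.4148 = 2.272 m

H_L ≈ 2.27 m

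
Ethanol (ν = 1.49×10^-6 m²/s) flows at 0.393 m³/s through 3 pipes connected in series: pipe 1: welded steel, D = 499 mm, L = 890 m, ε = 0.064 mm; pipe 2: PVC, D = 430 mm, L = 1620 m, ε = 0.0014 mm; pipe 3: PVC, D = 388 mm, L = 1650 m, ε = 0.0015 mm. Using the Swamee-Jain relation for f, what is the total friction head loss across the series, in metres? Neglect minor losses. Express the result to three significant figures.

H ≈ 51.1 m

Pipe 1: V = 2.010 m/s, Re = 6.73×10^5, ε/D = 1.28×10^-4, f = 0.01436, h_1 = f(L/D)V²/2g = 5.273 m
Pipe 2: V = 2.706 m/s, Re = 7.81×10^5, ε/D = 3.26×10^-6, f = 0.01218, h_2 = f(L/D)V²/2g = 17.12 m
Pipe 3: V = 3.324 m/s, Re = 8.66×10^5, ε/D = 3.87×10^-6, f = 0.01198, h_3 = f(L/D)V²/2g = 28.69 m
Series → Q common, losses add: H = Σh = 51.09 m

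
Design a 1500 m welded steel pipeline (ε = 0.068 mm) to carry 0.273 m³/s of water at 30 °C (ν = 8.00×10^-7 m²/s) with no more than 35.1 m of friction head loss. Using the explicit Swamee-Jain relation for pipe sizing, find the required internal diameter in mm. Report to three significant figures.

D ≈ 333 mm

Swamee-Jain (Type III): D = 0.66·[ε^1.25·(LQ²/(gh_f))^4.75 + ν·Q^9.4·(L/(gh_f))^5.2]^0.04
LQ²/(gh_f) = 0.3247; L/(gh_f) = 4.356
Term 1 = ε^1.25·(…)^4.75 = 2.95×10^-8; Term 2 = ν·Q^9.4·(…)^5.2 = 8.44×10^-9
D = 0.66·(2.95×10^-8 + 8.44×10^-9)^0.04 = 0.3332 m = 333 mm
Check: V = 3.13 m/s, Re = 1.30×10^6, f = 0.01462, h_f = 32.9 m ≈ 35.1 m ✓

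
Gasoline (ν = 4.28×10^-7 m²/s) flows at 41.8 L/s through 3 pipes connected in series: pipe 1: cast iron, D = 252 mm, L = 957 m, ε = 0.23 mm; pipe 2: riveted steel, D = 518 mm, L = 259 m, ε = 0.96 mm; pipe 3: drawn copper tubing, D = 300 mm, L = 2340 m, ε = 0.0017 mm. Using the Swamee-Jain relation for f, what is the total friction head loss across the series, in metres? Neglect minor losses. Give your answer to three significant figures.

Pipe 1: V = 0.8381 m/s, Re = 4.93×10^5, ε/D = 9.13×10^-4, f = 0.01997, h_1 = f(L/D)V²/2g = 2.715 m
Pipe 2: V = 0.1983 m/s, Re = 2.40×10^5, ε/D = 0.00185, f = 0.02390, h_2 = f(L/D)V²/2g = 0.02397 m
Pipe 3: V = 0.5913 m/s, Re = 4.14×10^5, ε/D = 5.67×10^-6, f = 0.01362, h_3 = f(L/D)V²/2g = 1.894 m
Series → Q common, losses add: H = Σh = 4.633 m

H ≈ 4.63 m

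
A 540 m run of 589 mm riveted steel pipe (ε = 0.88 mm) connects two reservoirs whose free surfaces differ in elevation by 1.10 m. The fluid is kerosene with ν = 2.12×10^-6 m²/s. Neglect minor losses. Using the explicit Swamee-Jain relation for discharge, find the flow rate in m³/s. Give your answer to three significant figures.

Swamee-Jain (Type II): Q = -0.965·√(gD⁵h_f/L)·ln[ε/(3.7D) + √(3.17ν²L/(gD³h_f))]
√(gD⁵h_f/L) = √(9.81·0.589⁵·1.10/540) = 0.03764
ε/(3.7D) = 4.04×10^-4; √(3.17ν²L/(gD³h_f)) = 5.91×10^-5
Q = -0.965·0.03764·ln(4.629×10^-4) = 0.2789 m³/s
Check: V = 1.02 m/s, Re = 2.84×10^5, f = 0.02263, h_f = 1.11 m ≈ 1.10 m ✓

Q ≈ 0.279 m³/s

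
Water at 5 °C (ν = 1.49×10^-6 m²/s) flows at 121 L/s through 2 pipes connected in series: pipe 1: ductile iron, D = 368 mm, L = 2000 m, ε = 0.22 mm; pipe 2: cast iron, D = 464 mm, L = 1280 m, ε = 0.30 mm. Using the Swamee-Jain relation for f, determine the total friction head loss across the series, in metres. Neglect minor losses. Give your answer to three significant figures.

H ≈ 8.20 m

Pipe 1: V = 1.138 m/s, Re = 2.81×10^5, ε/D = 5.98×10^-4, f = 0.01895, h_1 = f(L/D)V²/2g = 6.793 m
Pipe 2: V = 0.7156 m/s, Re = 2.23×10^5, ε/D = 6.47×10^-4, f = 0.01951, h_2 = f(L/D)V²/2g = 1.404 m
Series → Q common, losses add: H = Σh = 8.197 m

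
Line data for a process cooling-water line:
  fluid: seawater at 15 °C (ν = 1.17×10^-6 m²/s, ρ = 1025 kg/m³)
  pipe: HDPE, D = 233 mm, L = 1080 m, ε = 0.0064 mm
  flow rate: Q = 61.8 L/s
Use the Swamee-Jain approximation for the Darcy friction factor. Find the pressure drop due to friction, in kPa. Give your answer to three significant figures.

V = 4Q/(πD²) = 4·0.0618/(π·0.233²) = 1.449 m/s
Re = VD/ν = 1.449·0.233/1.17×10^-6 = 2.89×10^5 → turbulent
ε/D = 0.0064/233 = 2.75×10^-5
Swamee-Jain: f = 0.01479
h_f = f(L/D)V²/(2g) = 0.01479·(1080/0.233)·1.449²/(2·9.81) = 7.339 m
Δp = ρg·h_f = 1025·9.81·7.339 = 73.80 kPa

Δp ≈ 73.8 kPa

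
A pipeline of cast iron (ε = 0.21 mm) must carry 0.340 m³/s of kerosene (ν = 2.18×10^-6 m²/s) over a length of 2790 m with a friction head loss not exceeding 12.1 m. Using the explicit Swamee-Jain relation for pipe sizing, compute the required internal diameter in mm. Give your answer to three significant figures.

Swamee-Jain (Type III): D = 0.66·[ε^1.25·(LQ²/(gh_f))^4.75 + ν·Q^9.4·(L/(gh_f))^5.2]^0.04
LQ²/(gh_f) = 2.717; L/(gh_f) = 23.50
Term 1 = ε^1.25·(…)^4.75 = 0.00292; Term 2 = ν·Q^9.4·(…)^5.2 = 0.00116
D = 0.66·(0.00292 + 0.00116)^0.04 = 0.5296 m = 530 mm
Check: V = 1.54 m/s, Re = 3.75×10^5, f = 0.01741, h_f = 11.1 m ≈ 12.1 m ✓

D ≈ 530 mm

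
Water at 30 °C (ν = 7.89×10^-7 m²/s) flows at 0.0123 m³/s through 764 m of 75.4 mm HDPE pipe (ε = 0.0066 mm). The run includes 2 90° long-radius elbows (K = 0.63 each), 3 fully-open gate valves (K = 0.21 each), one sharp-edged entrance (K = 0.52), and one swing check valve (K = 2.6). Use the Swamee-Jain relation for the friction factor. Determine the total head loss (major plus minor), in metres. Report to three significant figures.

V = 4Q/(πD²) = 2.755 m/s; V²/2g = 0.3868 m
Re = 2.63×10^5, ε/D = 8.75×10^-5 → f = 0.01561 (Swamee-Jain)
Major: h_f = f(L/D)·V²/2g = 0.01561·10133·0.3868 = 61.18 m
Minor: ΣK = 5.01; h_m = ΣK·V²/2g = 1.938 m
Total H_L = 61.18 + 1.938 = 63.12 m

H_L ≈ 63.1 m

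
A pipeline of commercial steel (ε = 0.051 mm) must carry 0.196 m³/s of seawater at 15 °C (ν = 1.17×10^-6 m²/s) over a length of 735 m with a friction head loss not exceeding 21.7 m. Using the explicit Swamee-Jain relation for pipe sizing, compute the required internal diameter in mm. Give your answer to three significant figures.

Swamee-Jain (Type III): D = 0.66·[ε^1.25·(LQ²/(gh_f))^4.75 + ν·Q^9.4·(L/(gh_f))^5.2]^0.04
LQ²/(gh_f) = 0.1326; L/(gh_f) = 3.453
Term 1 = ε^1.25·(…)^4.75 = 2.93×10^-10; Term 2 = ν·Q^9.4·(…)^5.2 = 1.64×10^-10
D = 0.66·(2.93×10^-10 + 1.64×10^-10)^0.04 = 0.2792 m = 279 mm
Check: V = 3.20 m/s, Re = 7.64×10^5, f = 0.01483, h_f = 20.4 m ≈ 21.7 m ✓

D ≈ 279 mm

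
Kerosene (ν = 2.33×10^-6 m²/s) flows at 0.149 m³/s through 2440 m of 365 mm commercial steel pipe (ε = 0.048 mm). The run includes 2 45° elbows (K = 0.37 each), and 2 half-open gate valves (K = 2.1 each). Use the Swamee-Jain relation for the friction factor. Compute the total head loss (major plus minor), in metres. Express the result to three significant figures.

H_L ≈ 11.8 m

V = 4Q/(πD²) = 1.424 m/s; V²/2g = 0.1034 m
Re = 2.23×10^5, ε/D = 1.32×10^-4 → f = 0.01637 (Swamee-Jain)
Major: h_f = f(L/D)·V²/2g = 0.01637·6685·0.1034 = 11.31 m
Minor: ΣK = 4.94; h_m = ΣK·V²/2g = 0.5106 m
Total H_L = 11.31 + 0.5106 = 11.82 m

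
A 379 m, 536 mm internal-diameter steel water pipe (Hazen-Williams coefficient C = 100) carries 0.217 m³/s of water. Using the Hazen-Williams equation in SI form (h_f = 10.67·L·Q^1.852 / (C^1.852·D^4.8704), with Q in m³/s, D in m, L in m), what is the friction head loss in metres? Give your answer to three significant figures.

h_f = 10.67·379·0.217^1.852 / (100^1.852·0.536^4.8704) = 0.9840 m

h_f ≈ 0.984 m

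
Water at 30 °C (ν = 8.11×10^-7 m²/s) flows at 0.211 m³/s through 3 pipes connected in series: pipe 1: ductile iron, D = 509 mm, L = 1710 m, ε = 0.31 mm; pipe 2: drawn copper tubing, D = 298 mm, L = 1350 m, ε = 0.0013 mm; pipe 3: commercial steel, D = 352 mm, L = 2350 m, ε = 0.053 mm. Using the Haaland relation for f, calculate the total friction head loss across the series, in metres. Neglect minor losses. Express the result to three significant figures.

H ≈ 50.1 m

Pipe 1: V = 1.037 m/s, Re = 6.51×10^5, ε/D = 6.09×10^-4, f = 0.01807, h_1 = f(L/D)V²/2g = 3.328 m
Pipe 2: V = 3.025 m/s, Re = 1.11×10^6, ε/D = 4.36×10^-6, f = 0.01146, h_2 = f(L/D)V²/2g = 24.22 m
Pipe 3: V = 2.168 m/s, Re = 9.41×10^5, ε/D = 1.51×10^-4, f = 0.01407, h_3 = f(L/D)V²/2g = 22.51 m
Series → Q common, losses add: H = Σh = 50.06 m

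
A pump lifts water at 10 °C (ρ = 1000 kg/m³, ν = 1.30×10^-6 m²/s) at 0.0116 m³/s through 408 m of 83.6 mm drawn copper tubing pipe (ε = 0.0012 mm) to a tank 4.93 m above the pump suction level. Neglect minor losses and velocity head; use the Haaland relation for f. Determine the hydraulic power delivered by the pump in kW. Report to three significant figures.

V = 4Q/(πD²) = 2.113 m/s; Re = 1.36×10^5; ε/D = 1.44×10^-5; f = 0.01680
h_f = f(L/D)V²/2g = 18.66 m
Total head H = z + h_f = 4.93 + 18.66 = 23.59 m
P_hyd = ρgQH = 1000·9.81·0.0116·23.59 = 2.685 kW

P_hyd ≈ 2.68 kW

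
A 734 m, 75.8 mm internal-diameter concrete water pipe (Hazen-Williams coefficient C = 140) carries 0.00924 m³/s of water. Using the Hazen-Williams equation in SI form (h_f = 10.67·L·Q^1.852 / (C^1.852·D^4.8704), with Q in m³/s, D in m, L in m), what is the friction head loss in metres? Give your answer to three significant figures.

h_f = 10.67·734·0.00924^1.852 / (140^1.852·0.0758^4.8704) = 40.56 m

h_f ≈ 40.6 m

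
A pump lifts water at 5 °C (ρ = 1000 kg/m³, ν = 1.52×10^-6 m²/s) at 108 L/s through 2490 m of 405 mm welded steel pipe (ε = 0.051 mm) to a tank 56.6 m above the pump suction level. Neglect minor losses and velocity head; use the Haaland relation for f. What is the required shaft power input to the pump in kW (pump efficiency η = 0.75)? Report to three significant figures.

P_shaft ≈ 85.0 kW

V = 4Q/(πD²) = 0.8383 m/s; Re = 2.23×10^5; ε/D = 1.26×10^-4; f = 0.01610
h_f = f(L/D)V²/2g = 3.546 m
Total head H = z + h_f = 56.6 + 3.546 = 60.15 m
P_hyd = ρgQH = 1000·9.81·0.108·60.15 = 63.72 kW
P_shaft = P_hyd/η = 63.72/0.75 = 84.96 kW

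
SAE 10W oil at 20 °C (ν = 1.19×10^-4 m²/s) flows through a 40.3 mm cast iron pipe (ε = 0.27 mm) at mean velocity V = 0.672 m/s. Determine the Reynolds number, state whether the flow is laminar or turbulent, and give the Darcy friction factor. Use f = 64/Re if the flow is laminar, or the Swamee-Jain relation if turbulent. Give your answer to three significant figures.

Re = VD/ν = 0.6720·0.0403/1.19×10^-4 = 228
Re < 2300 → laminar → f = 64/Re = 0.2812

Re ≈ 228; laminar; f = 64/Re ≈ 0.281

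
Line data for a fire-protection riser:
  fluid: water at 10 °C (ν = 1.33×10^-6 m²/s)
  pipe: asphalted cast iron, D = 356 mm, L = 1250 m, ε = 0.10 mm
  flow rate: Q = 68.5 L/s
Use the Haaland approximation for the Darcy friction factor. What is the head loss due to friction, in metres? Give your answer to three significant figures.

V = 4Q/(πD²) = 4·0.0685/(π·0.356²) = 0.6882 m/s
Re = VD/ν = 0.6882·0.356/1.33×10^-6 = 1.84×10^5 → turbulent
ε/D = 0.10/356 = 2.81×10^-4
Haaland: f = 0.01756
h_f = f(L/D)V²/(2g) = 0.01756·(1250/0.356)·0.6882²/(2·9.81) = 1.488 m

h_f ≈ 1.49 m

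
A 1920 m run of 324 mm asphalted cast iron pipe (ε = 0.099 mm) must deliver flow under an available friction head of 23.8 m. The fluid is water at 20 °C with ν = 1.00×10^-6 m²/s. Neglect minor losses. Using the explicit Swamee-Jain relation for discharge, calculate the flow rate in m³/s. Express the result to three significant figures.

Q ≈ 0.183 m³/s

Swamee-Jain (Type II): Q = -0.965·√(gD⁵h_f/L)·ln[ε/(3.7D) + √(3.17ν²L/(gD³h_f))]
√(gD⁵h_f/L) = √(9.81·0.324⁵·23.8/1920) = 0.02084
ε/(3.7D) = 8.26×10^-5; √(3.17ν²L/(gD³h_f)) = 2.77×10^-5
Q = -0.965·0.02084·ln(1.103×10^-4) = 0.1832 m³/s
Check: V = 2.22 m/s, Re = 7.20×10^5, f = 0.01606, h_f = 24.0 m ≈ 23.8 m ✓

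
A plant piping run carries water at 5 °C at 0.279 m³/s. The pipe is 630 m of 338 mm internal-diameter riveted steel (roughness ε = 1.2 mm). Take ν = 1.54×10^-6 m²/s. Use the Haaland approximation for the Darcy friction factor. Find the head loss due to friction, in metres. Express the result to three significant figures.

V = 4Q/(πD²) = 4·0.279/(π·0.338²) = 3.109 m/s
Re = VD/ν = 3.109·0.338/1.54×10^-6 = 6.82×10^5 → turbulent
ε/D = 1.2/338 = 0.00355
Haaland: f = 0.02766
h_f = f(L/D)V²/(2g) = 0.02766·(630/0.338)·3.109²/(2·9.81) = 25.41 m

h_f ≈ 25.4 m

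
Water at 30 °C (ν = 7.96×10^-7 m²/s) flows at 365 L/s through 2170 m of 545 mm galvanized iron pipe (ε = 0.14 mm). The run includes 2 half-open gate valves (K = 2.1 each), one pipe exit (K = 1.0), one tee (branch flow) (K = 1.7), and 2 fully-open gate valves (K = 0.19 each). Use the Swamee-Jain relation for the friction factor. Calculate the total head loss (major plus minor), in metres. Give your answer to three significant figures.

V = 4Q/(πD²) = 1.565 m/s; V²/2g = 0.1248 m
Re = 1.07×10^6, ε/D = 2.57×10^-4 → f = 0.01531 (Swamee-Jain)
Major: h_f = f(L/D)·V²/2g = 0.01531·3982·0.1248 = 7.604 m
Minor: ΣK = 7.28; h_m = ΣK·V²/2g = 0.9083 m
Total H_L = 7.604 + 0.9083 = 8.513 m

H_L ≈ 8.51 m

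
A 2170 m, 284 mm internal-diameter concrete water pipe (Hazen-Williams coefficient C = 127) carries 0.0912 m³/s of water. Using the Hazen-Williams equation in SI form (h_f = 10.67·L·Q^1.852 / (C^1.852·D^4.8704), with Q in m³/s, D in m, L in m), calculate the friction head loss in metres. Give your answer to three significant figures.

h_f ≈ 16.0 m

h_f = 10.67·2170·0.0912^1.852 / (127^1.852·0.284^4.8704) = 16.03 m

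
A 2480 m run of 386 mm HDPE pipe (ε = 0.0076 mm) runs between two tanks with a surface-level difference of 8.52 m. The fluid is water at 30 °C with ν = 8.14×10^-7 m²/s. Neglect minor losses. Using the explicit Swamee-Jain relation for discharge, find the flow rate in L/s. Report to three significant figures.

Swamee-Jain (Type II): Q = -0.965·√(gD⁵h_f/L)·ln[ε/(3.7D) + √(3.17ν²L/(gD³h_f))]
√(gD⁵h_f/L) = √(9.81·0.386⁵·8.52/2480) = 0.01699
ε/(3.7D) = 5.32×10^-6; √(3.17ν²L/(gD³h_f)) = 3.29×10^-5
Q = -0.965·0.01699·ln(3.824×10^-5) = 0.1668 m³/s
Check: V = 1.43 m/s, Re = 6.76×10^5, f = 0.01278, h_f = 8.51 m ≈ 8.52 m ✓

Q ≈ 167 L/s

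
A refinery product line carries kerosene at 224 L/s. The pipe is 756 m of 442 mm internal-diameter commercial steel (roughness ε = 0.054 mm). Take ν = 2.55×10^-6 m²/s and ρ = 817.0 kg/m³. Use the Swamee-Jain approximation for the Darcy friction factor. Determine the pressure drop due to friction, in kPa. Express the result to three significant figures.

Δp ≈ 23.8 kPa

V = 4Q/(πD²) = 4·0.224/(π·0.442²) = 1.460 m/s
Re = VD/ν = 1.460·0.442/2.55×10^-6 = 2.53×10^5 → turbulent
ε/D = 0.054/442 = 1.22×10^-4
Swamee-Jain: f = 0.01601
h_f = f(L/D)V²/(2g) = 0.01601·(756/0.442)·1.460²/(2·9.81) = 2.974 m
Δp = ρg·h_f = 817.0·9.81·2.974 = 23.84 kPa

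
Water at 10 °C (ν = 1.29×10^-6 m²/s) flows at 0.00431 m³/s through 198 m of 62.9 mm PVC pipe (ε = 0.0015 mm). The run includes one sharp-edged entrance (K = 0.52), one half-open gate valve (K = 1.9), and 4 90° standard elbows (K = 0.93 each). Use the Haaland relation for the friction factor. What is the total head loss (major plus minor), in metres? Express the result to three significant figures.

V = 4Q/(πD²) = 1.387 m/s; V²/2g = 0.09806 m
Re = 6.76×10^4, ε/D = 2.38×10^-5 → f = 0.01945 (Haaland)
Major: h_f = f(L/D)·V²/2g = 0.01945·3148·0.09806 = 6.002 m
Minor: ΣK = 6.14; h_m = ΣK·V²/2g = 0.6021 m
Total H_L = 6.002 + 0.6021 = 6.604 m

H_L ≈ 6.60 m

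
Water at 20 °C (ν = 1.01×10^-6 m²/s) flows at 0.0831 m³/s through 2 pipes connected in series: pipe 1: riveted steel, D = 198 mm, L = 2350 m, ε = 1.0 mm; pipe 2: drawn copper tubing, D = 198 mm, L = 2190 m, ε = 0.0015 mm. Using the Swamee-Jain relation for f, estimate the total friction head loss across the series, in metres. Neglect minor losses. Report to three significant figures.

Pipe 1: V = 2.699 m/s, Re = 5.29×10^5, ε/D = 0.00505, f = 0.03073, h_1 = f(L/D)V²/2g = 135.4 m
Pipe 2: V = 2.699 m/s, Re = 5.29×10^5, ε/D = 7.58×10^-6, f = 0.01309, h_2 = f(L/D)V²/2g = 53.73 m
Series → Q common, losses add: H = Σh = 189.1 m

H ≈ 189 m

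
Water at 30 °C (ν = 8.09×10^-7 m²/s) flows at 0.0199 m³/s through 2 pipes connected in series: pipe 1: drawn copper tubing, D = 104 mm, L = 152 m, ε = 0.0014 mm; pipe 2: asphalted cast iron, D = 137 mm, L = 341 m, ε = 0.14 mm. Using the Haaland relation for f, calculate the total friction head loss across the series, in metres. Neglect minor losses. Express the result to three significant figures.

H ≈ 10.7 m

Pipe 1: V = 2.343 m/s, Re = 3.01×10^5, ε/D = 1.35×10^-5, f = 0.01444, h_1 = f(L/D)V²/2g = 5.904 m
Pipe 2: V = 1.350 m/s, Re = 2.29×10^5, ε/D = 0.00102, f = 0.02086, h_2 = f(L/D)V²/2g = 4.822 m
Series → Q common, losses add: H = Σh = 10.73 m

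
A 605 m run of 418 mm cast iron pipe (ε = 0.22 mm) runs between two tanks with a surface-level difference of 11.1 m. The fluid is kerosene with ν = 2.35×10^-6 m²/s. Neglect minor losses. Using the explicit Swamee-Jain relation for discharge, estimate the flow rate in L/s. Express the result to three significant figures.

Swamee-Jain (Type II): Q = -0.965·√(gD⁵h_f/L)·ln[ε/(3.7D) + √(3.17ν²L/(gD³h_f))]
√(gD⁵h_f/L) = √(9.81·0.418⁵·11.1/605) = 0.04792
ε/(3.7D) = 1.42×10^-4; √(3.17ν²L/(gD³h_f)) = 3.65×10^-5
Q = -0.965·0.04792·ln(1.787×10^-4) = 0.3991 m³/s
Check: V = 2.91 m/s, Re = 5.17×10^5, f = 0.01791, h_f = 11.2 m ≈ 11.1 m ✓

Q ≈ 399 L/s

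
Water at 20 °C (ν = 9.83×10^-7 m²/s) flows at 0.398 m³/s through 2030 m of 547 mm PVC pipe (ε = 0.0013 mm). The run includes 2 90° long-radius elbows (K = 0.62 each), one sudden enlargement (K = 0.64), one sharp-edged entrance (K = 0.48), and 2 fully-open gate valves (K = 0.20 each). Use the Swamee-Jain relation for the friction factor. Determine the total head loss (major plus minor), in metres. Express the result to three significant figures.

H_L ≈ 6.80 m

V = 4Q/(πD²) = 1.694 m/s; V²/2g = 0.1462 m
Re = 9.42×10^5, ε/D = 2.38×10^-6 → f = 0.01178 (Swamee-Jain)
Major: h_f = f(L/D)·V²/2g = 0.01178·3711·0.1462 = 6.392 m
Minor: ΣK = 2.76; h_m = ΣK·V²/2g = 0.4035 m
Total H_L = 6.392 + 0.4035 = 6.796 m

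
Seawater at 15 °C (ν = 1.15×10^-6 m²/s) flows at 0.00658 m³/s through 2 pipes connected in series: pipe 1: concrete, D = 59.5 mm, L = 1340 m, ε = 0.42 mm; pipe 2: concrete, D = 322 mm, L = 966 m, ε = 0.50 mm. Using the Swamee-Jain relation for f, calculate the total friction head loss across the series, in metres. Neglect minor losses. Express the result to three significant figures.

Pipe 1: V = 2.366 m/s, Re = 1.22×10^5, ε/D = 0.00706, f = 0.03464, h_1 = f(L/D)V²/2g = 222.7 m
Pipe 2: V = 0.08080 m/s, Re = 2.26×10^4, ε/D = 0.00155, f = 0.02865, h_2 = f(L/D)V²/2g = 0.02860 m
Series → Q common, losses add: H = Σh = 222.7 m

H ≈ 223 m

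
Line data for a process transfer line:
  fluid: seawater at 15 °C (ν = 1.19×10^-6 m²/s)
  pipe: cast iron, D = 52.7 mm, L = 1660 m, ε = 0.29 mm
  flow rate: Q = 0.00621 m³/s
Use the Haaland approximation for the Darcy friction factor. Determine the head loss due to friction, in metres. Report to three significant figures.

h_f ≈ 416 m

V = 4Q/(πD²) = 4·0.00621/(π·0.0527²) = 2.847 m/s
Re = VD/ν = 2.847·0.0527/1.19×10^-6 = 1.26×10^5 → turbulent
ε/D = 0.29/52.7 = 0.00550
Haaland: f = 0.03197
h_f = f(L/D)V²/(2g) = 0.03197·(1660/0.0527)·2.847²/(2·9.81) = 416.0 m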